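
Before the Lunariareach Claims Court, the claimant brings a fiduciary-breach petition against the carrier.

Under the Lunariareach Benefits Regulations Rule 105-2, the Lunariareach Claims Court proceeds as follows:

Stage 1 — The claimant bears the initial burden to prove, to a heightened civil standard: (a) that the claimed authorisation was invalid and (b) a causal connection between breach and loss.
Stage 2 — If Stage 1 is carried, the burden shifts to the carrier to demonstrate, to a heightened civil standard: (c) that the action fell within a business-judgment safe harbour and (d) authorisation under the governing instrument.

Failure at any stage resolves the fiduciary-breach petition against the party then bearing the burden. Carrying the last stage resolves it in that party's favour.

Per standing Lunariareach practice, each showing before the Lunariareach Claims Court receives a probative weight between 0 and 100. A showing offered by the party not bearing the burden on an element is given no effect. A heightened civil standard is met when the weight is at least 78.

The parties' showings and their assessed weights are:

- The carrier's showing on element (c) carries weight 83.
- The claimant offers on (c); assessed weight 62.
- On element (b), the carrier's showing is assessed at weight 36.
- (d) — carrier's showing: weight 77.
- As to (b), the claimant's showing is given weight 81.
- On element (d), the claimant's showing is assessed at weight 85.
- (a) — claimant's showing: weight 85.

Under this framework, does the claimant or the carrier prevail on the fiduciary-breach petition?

claimant

Stage 1 (claimant, a heightened civil standard, weight is at least 78): (a) 85 ≥ 78 — meets; (b) 81 (carrier's 36 disregarded) ≥ 78 — meets.
  All elements met. The burden passes to the carrier.
Stage 2 (carrier, a heightened civil standard, weight is at least 78): (c) 83 (claimant's 62 disregarded) ≥ 78 — meets; (d) 77 (claimant's 85 disregarded) < 78 — fails.
  The carrier does not carry Stage 2.
The claimant prevails.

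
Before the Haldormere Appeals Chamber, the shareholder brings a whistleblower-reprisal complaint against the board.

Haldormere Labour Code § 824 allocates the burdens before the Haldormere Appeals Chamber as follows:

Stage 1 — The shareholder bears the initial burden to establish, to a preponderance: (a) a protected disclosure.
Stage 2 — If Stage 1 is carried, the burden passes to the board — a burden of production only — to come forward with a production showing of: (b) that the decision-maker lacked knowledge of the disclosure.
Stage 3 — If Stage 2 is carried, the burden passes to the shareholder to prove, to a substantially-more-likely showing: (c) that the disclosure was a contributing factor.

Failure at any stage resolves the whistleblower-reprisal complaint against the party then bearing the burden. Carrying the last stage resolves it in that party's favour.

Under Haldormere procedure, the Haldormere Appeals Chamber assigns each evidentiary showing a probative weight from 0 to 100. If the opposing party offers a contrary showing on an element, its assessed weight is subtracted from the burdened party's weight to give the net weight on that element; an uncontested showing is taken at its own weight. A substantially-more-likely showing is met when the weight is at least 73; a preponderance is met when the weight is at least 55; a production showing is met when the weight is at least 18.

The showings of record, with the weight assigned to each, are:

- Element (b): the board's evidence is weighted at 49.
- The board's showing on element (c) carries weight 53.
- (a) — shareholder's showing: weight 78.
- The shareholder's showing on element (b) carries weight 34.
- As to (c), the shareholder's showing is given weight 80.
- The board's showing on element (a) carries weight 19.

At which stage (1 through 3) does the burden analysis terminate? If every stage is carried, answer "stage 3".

Stage 1 — burden on shareholder; standard: a preponderance (weight is at least 55).
    (a): 78 − 19 = 59 ≥ 55 [met]
  Stage 1 carried; the burden shifts to the board.
Stage 2 — burden on board; standard: a production showing (weight is at least 18).
    (b): 49 − 34 = 15 < 18 [not met]
  Not every element is met, so the board fails to carry Stage 2.
The shareholder prevails.

stage 2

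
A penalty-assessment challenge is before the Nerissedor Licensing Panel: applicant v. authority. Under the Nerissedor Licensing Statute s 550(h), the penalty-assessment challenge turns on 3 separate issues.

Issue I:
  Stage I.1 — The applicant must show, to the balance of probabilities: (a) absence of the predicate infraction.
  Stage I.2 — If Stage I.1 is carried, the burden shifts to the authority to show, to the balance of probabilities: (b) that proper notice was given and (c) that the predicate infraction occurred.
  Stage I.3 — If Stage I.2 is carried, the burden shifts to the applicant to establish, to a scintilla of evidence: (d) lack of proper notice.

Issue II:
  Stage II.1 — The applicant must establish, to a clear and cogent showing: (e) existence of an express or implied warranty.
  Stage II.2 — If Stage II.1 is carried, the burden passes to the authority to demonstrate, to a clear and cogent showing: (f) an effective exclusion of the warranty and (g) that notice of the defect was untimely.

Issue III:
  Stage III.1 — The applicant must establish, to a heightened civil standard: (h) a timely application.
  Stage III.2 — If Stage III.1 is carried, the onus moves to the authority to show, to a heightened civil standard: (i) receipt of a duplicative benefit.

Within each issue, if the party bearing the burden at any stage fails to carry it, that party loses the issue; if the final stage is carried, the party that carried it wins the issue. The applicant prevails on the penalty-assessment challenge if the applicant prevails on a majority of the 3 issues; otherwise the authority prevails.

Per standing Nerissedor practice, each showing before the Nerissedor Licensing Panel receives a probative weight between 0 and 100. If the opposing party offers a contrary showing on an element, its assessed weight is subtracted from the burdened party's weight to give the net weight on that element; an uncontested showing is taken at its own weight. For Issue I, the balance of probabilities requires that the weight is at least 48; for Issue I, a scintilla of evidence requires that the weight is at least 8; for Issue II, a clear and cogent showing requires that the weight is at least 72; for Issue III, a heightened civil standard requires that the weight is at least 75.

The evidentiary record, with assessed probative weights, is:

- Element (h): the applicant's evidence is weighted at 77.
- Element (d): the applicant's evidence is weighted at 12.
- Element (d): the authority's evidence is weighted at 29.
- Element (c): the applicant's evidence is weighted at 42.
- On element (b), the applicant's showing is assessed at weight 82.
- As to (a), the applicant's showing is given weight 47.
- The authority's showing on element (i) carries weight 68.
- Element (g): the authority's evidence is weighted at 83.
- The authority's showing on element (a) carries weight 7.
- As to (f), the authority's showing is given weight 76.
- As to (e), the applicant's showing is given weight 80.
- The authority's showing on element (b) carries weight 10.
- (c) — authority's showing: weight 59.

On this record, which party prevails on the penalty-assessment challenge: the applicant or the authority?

authority

— Issue I —
At Stage I.1 the applicant must meet the balance of probabilities (weight is at least 48): on (a) the weight is 47 less the opposing 7 gives net 40, which does not reach 48, so (a) does not meet the standard.
  The applicant does not carry Stage I.1.
The analysis ends at Stage I.1; the authority prevails on this issue.
— Issue II —
Stage II.1 — burden on applicant; standard: a clear and cogent showing (weight is at least 72).
    (e): 80 ≥ 72 [met]
  Stage II.1 is satisfied; the onus moves to the authority.
Stage II.2 — burden on authority; standard: a clear and cogent showing (weight is at least 72).
    (f): 76 ≥ 72 [met]
    (g): 83 ≥ 72 [met]
  The authority carries the last stage.
With every stage satisfied, the authority prevails on this issue.
— Issue III —
Stage III.1 — burden on applicant; standard: a heightened civil standard (weight is at least 75).
    (h): 77 ≥ 75 [met]
  All elements met. The burden passes to the authority.
Stage III.2 — burden on authority; standard: a heightened civil standard (weight is at least 75).
    (i): 68 < 75 [not met]
  Stage III.2 not carried; the authority fails its burden.
So the applicant prevails on this issue.
Per-issue: Issue I → authority; Issue II → authority; Issue III → applicant. The applicant must prevail on a majority of issues; overall, the authority prevails.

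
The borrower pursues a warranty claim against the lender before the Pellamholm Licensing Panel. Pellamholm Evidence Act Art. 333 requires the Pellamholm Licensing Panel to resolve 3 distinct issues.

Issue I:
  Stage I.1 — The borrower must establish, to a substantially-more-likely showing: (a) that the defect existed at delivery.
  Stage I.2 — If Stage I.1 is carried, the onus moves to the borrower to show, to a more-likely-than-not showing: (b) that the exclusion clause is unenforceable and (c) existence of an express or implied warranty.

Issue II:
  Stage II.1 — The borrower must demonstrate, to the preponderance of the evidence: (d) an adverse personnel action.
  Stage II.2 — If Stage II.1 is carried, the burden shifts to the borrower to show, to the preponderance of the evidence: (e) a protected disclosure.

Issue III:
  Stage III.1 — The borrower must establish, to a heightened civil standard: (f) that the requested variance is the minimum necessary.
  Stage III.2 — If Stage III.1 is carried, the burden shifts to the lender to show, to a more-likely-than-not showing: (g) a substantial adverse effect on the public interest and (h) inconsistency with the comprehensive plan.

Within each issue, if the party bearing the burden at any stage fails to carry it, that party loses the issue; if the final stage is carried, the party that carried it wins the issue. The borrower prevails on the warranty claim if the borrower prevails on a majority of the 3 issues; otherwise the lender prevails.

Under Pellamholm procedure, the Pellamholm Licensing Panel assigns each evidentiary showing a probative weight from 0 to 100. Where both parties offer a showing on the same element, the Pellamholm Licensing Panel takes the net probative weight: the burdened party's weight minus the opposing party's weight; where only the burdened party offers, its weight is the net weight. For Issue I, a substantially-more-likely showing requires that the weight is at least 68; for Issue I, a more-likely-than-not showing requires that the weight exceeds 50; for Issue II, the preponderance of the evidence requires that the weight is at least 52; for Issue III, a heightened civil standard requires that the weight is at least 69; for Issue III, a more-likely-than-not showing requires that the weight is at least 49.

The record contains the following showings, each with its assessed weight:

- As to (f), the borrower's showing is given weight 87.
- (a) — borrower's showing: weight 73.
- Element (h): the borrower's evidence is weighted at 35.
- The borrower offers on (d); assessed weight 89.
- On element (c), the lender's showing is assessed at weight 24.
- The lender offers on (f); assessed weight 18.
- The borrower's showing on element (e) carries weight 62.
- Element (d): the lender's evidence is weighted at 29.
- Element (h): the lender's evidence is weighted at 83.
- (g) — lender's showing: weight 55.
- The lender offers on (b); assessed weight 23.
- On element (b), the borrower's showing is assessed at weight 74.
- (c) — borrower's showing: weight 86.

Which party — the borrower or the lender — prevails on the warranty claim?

— Issue I —
Stage I.1 — burden on borrower; standard: a substantially-more-likely showing (weight is at least 68).
    (a): 73 ≥ 68 [met]
  Stage I.1 carried; the burden remains with the borrower.
Stage I.2 — burden on borrower; standard: a more-likely-than-not showing (weight exceeds 50).
    (b): 74 − 23 = 51 > 50 [met]
    (c): 86 − 24 = 62 > 50 [met]
  The borrower carries the last stage.
With every stage satisfied, the borrower prevails on this issue.
— Issue II —
Stage II.1 — burden on borrower; standard: the preponderance of the evidence (weight is at least 52).
    (d): 89 − 29 = 60 ≥ 52 [met]
  Stage II.1 carried; the burden remains with the borrower.
Stage II.2 — burden on borrower; standard: the preponderance of the evidence (weight is at least 52).
    (e): 62 ≥ 52 [met]
  Stage II.2 carried; the final stage is satisfied.
With every stage satisfied, the borrower prevails on this issue.
— Issue III —
At Stage III.1 the borrower must meet a heightened civil standard (weight is at least 69): on (f) the weight is 87 less the opposing 18 gives net 69, ≥ 69, so (f) meets the standard.
  Stage III.1 carried; the burden shifts to the lender.
At Stage III.2 the lender must meet a more-likely-than-not showing (weight is at least 49): on (g) the weight is 55, which does reach 49, so (g) meets the standard; on (h) the weight is 83 less the opposing 35 gives net 48, < 49, so (h) does not meet the standard.
  The lender does not carry Stage III.2.
So the borrower prevails on this issue.
Per-issue: Issue I → borrower; Issue II → borrower; Issue III → borrower. The borrower must prevail on a majority of issues; overall, the borrower prevails.

borrower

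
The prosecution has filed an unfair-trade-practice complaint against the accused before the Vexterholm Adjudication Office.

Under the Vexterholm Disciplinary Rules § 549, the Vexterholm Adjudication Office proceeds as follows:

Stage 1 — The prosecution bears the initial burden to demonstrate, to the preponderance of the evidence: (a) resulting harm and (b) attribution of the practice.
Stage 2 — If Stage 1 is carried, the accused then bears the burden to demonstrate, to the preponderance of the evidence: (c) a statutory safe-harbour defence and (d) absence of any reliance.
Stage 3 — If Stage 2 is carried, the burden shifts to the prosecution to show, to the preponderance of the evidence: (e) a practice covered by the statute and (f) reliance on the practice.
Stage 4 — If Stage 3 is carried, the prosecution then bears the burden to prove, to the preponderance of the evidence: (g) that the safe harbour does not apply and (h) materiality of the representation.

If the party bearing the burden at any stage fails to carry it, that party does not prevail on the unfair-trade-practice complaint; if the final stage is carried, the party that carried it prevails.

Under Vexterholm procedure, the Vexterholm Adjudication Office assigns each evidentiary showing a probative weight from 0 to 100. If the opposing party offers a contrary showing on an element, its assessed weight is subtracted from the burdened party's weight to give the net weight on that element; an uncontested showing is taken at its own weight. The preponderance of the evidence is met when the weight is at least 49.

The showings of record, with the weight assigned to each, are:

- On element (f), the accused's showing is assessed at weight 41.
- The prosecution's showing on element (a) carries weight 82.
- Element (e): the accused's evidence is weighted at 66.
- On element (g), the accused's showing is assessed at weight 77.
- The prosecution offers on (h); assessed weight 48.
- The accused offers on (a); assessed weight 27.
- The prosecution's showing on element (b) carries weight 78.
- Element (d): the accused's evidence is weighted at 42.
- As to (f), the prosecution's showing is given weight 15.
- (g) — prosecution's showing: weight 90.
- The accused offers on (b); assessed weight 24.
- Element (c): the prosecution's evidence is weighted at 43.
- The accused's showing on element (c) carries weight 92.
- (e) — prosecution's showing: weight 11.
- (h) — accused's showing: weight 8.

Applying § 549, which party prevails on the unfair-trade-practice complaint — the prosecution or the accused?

Stage 1 (prosecution, the preponderance of the evidence, weight is at least 49): (a) net 82−27=55 ≥ 49 — meets; (b) net 78−24=54 ≥ 49 — meets.
  Stage 1 carried; the burden shifts to the accused.
Stage 2 (accused, the preponderance of the evidence, weight is at least 49): (c) net 92−43=49 ≥ 49 — meets; (d) 42 < 49 — fails.
  Stage 2 not carried; the accused fails its burden.
The prosecution prevails.

prosecution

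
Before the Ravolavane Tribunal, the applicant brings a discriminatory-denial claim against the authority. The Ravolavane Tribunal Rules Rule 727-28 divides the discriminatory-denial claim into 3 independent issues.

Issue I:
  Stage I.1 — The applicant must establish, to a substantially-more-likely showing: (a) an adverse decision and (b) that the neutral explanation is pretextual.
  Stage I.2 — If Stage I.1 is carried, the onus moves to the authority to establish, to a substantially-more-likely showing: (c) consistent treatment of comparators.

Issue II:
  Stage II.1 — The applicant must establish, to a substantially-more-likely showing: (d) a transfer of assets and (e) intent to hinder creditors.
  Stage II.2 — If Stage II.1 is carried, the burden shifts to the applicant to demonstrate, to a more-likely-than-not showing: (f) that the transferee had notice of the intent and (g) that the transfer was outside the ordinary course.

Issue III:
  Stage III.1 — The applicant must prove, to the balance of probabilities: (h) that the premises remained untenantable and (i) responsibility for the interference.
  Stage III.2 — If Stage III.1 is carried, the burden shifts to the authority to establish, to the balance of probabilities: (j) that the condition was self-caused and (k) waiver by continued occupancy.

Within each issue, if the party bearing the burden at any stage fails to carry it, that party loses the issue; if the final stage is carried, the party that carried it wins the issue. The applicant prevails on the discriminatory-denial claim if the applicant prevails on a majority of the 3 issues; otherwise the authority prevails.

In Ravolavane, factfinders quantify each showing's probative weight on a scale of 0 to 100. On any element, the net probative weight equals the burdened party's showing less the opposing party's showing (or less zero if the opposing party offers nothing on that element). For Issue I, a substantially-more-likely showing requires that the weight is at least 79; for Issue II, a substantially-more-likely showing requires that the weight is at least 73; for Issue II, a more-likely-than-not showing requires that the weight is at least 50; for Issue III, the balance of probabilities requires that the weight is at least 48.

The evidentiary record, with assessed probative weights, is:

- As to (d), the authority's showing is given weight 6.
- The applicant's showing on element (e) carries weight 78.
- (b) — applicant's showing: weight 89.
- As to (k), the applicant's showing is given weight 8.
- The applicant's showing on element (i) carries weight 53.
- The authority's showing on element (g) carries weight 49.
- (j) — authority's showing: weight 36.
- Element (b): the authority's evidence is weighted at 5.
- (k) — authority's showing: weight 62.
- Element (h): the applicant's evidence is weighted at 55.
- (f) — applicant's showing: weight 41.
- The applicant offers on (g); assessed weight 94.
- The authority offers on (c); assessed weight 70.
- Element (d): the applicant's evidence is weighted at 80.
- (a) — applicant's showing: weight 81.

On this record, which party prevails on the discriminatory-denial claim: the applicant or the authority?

applicant

— Issue I —
At Stage I.1 the applicant must meet a substantially-more-likely showing (weight is at least 79): on (a) the weight is 81, which does reach 79, so (a) meets the standard; on (b) the weight is 89 less the opposing 5 gives net 84, which does reach 79, so (b) meets the standard.
  The applicant carries Stage I.1; the authority now bears the burden.
At Stage I.2 the authority must meet a substantially-more-likely showing (weight is at least 79): on (c) the weight is 70, which does not reach 79, so (c) does not meet the standard.
  Not every element is met, so the authority fails to carry Stage I.2.
The analysis ends at Stage I.2; the applicant prevails on this issue.
— Issue II —
Stage II.1 (applicant, a substantially-more-likely showing, weight is at least 73): (d) net 80−6=74 ≥ 73 — meets; (e) 78 ≥ 73 — meets.
  Stage II.1 is satisfied; the applicant continues to bear the burden.
Stage II.2 (applicant, a more-likely-than-not showing, weight is at least 50): (f) 41 < 50 — fails; (g) net 94−49=45 < 50 — fails.
  Not every element is met, so the applicant fails to carry Stage II.2.
The authority prevails on this issue.
— Issue III —
At Stage III.1 the applicant must meet the balance of probabilities (weight is at least 48): on (h) the weight is 55, ≥ 48, so (h) meets the standard; on (i) the weight is 53, ≥ 48, so (i) meets the standard.
  Stage III.1 is satisfied; the onus moves to the authority.
At Stage III.2 the authority must meet the balance of probabilities (weight is at least 48): on (j) the weight is 36, < 48, so (j) does not meet the standard; on (k) the weight is 62 less the opposing 8 gives net 54, ≥ 48, so (k) meets the standard.
  The authority does not carry Stage III.2.
So the applicant prevails on this issue.
Per-issue: Issue I → applicant; Issue II → authority; Issue III → applicant. The applicant must prevail on a majority of issues; overall, the applicant prevails.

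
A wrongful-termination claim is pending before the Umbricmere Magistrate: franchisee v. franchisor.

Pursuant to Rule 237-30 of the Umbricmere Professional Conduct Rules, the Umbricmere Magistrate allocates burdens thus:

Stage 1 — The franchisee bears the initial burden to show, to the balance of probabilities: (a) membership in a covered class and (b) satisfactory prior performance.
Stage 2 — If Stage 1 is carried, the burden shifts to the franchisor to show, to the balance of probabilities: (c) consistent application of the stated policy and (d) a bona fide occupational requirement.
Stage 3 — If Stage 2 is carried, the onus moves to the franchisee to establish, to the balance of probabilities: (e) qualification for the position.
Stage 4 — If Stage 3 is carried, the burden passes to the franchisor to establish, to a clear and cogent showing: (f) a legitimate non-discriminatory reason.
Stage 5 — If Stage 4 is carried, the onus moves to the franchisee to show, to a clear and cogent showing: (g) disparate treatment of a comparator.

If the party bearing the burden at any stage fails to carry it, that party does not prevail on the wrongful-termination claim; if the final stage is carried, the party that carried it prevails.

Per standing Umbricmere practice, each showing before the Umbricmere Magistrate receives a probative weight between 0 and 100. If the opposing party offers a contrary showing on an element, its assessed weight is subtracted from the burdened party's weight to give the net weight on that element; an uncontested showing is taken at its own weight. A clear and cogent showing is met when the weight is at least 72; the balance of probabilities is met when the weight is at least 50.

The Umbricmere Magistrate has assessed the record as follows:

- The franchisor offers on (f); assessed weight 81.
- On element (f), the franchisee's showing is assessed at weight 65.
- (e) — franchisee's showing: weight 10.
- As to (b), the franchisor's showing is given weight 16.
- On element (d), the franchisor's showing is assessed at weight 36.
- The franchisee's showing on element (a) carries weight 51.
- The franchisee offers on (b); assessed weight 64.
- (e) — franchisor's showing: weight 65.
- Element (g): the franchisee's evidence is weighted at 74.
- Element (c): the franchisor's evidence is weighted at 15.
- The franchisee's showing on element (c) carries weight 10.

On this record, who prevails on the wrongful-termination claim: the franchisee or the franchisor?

franchisor

At Stage 1 the franchisee must meet the balance of probabilities (weight is at least 50): on (a) the weight is 51, which does reach 50, so (a) meets the standard; on (b) the weight is 64 less the opposing 16 gives net 48, < 50, so (b) does not meet the standard.
  Not every element is met, so the franchisee fails to carry Stage 1.
The analysis ends at Stage 1; the franchisor prevails.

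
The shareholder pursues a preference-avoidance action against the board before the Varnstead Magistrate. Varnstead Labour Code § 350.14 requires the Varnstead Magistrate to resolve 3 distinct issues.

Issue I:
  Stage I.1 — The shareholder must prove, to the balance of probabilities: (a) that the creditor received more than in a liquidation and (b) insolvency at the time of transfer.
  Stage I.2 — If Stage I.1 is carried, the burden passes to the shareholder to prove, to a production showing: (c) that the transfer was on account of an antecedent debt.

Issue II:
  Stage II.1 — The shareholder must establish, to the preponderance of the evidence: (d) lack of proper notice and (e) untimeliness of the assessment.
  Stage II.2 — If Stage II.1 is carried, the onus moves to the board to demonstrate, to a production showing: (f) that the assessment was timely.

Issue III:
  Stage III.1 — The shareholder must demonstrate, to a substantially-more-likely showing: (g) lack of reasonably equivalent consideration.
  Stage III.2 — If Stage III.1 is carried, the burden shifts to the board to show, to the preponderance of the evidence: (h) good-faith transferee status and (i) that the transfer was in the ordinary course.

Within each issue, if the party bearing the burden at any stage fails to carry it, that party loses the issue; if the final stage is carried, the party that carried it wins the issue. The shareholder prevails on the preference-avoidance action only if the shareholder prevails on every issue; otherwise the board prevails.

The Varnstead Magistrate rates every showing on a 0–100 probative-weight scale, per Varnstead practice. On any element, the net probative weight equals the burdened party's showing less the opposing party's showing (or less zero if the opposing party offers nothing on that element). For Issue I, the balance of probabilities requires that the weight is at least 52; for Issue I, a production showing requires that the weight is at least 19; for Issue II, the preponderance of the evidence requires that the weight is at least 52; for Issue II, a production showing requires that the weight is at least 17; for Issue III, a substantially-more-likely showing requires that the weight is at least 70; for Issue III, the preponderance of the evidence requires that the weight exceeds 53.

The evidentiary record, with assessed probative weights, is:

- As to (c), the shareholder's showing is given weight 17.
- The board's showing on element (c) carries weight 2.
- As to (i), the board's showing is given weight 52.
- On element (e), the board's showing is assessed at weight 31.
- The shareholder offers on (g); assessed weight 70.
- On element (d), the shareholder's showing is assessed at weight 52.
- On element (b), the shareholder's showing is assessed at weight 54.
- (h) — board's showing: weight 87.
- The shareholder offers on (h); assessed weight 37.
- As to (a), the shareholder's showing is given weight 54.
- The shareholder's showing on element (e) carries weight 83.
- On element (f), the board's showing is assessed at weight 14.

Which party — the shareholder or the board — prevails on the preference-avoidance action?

board

— Issue I —
At Stage I.1 the shareholder must meet the balance of probabilities (weight is at least 52): on (a) the weight is 54, which does reach 52, so (a) meets the standard; on (b) the weight is 54, ≥ 52, so (b) meets the standard.
  Stage I.1 is satisfied; the shareholder continues to bear the burden.
At Stage I.2 the shareholder must meet a production showing (weight is at least 19): on (c) the weight is 17 less the opposing 2 gives net 15, < 19, so (c) does not meet the standard.
  The shareholder does not carry Stage I.2.
The analysis ends at Stage I.2; the board prevails on this issue.
— Issue II —
Stage II.1 (shareholder, the preponderance of the evidence, weight is at least 52): (d) 52 ≥ 52 — meets; (e) net 83−31=52 ≥ 52 — meets.
  The shareholder carries Stage II.1; the board now bears the burden.
Stage II.2 (board, a production showing, weight is at least 17): (f) 14 < 17 — fails.
  Stage II.2 not carried; the board fails its burden.
The shareholder prevails on this issue.
— Issue III —
Stage III.1 (shareholder, a substantially-more-likely showing, weight is at least 70): (g) 70 ≥ 70 — meets.
  The shareholder carries Stage III.1; the board now bears the burden.
Stage III.2 (board, the preponderance of the evidence, weight exceeds 53): (h) net 87−37=50 ≤ 53 — fails; (i) 52 ≤ 53 — fails.
  Stage III.2 not carried; the board fails its burden.
The analysis ends at Stage III.2; the shareholder prevails on this issue.
Per-issue: Issue I → board; Issue II → shareholder; Issue III → shareholder. The shareholder must prevail on every issue; overall, the board prevails.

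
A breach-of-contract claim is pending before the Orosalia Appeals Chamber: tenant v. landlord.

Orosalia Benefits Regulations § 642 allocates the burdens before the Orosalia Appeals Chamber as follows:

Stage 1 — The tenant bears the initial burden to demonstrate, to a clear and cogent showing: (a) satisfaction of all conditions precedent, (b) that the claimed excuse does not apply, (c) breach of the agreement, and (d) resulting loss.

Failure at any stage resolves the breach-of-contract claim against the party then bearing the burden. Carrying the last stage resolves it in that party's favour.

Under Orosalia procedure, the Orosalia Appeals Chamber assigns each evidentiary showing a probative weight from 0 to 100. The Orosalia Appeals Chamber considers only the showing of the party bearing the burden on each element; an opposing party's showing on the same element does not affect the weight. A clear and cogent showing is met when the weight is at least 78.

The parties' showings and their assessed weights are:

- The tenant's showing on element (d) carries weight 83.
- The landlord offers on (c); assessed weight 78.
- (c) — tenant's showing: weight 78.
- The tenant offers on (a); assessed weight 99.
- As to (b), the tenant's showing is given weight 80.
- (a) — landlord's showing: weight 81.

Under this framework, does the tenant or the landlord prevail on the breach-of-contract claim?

At Stage 1 the tenant must meet a clear and cogent showing (weight is at least 78): on (a) the weight is 99 (the landlord's 81 is given no effect), ≥ 78, so (a) meets the standard; on (b) the weight is 80, which does reach 78, so (b) meets the standard; on (c) the weight is 78 (the landlord's 78 is given no effect), which does reach 78, so (c) meets the standard; on (d) the weight is 83, which does reach 78, so (d) meets the standard.
  All elements met at the final stage.
Every stage carried; the tenant prevails.

tenant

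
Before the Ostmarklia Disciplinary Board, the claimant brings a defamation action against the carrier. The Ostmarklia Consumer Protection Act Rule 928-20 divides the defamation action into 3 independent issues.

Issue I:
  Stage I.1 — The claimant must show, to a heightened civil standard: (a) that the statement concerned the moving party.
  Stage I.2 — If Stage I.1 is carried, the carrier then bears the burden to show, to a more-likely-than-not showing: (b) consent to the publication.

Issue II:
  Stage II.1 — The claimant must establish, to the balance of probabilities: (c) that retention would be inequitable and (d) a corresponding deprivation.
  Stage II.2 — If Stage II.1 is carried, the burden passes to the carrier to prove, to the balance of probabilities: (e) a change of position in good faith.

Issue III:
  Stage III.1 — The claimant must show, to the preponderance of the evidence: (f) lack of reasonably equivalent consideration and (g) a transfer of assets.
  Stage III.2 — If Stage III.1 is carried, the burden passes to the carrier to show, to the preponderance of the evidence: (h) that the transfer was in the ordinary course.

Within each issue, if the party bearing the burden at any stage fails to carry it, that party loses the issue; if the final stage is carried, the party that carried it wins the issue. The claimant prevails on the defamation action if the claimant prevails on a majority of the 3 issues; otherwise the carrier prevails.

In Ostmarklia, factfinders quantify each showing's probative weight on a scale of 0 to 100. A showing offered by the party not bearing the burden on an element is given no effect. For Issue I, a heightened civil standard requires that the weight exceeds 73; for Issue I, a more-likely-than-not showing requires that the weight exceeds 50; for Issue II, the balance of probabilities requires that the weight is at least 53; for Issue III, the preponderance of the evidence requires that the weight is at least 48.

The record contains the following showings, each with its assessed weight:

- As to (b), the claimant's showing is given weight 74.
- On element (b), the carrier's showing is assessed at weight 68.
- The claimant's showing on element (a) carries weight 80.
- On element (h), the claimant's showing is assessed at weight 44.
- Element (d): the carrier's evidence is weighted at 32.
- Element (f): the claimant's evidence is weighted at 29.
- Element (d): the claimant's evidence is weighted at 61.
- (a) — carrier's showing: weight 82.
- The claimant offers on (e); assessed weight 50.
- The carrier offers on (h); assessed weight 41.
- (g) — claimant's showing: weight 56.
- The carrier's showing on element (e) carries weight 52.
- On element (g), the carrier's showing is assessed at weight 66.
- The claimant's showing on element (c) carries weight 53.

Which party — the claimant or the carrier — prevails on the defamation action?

carrier

— Issue I —
At Stage I.1 the claimant must meet a heightened civil standard (weight exceeds 73): on (a) the weight is 80 (the carrier's 82 is given no effect), which does exceed 73, so (a) meets the standard.
  Stage I.1 is satisfied; the onus moves to the carrier.
At Stage I.2 the carrier must meet a more-likely-than-not showing (weight exceeds 50): on (b) the weight is 68 (the claimant's 74 is given no effect), > 50, so (b) meets the standard.
  The carrier carries the last stage.
All stages carried — the carrier prevails on this issue.
— Issue II —
At Stage II.1 the claimant must meet the balance of probabilities (weight is at least 53): on (c) the weight is 53, which does reach 53, so (c) meets the standard; on (d) the weight is 61 (the carrier's 32 is given no effect), which does reach 53, so (d) meets the standard.
  Stage II.1 is satisfied; the onus moves to the carrier.
At Stage II.2 the carrier must meet the balance of probabilities (weight is at least 53): on (e) the weight is 52 (the claimant's 50 is given no effect), which does not reach 53, so (e) does not meet the standard.
  Stage II.2 not carried; the carrier fails its burden.
The analysis ends at Stage II.2; the claimant prevails on this issue.
— Issue III —
Stage III.1 (claimant, the preponderance of the evidence, weight is at least 48): (f) 29 < 48 — fails; (g) 56 (carrier's 66 disregarded) ≥ 48 — meets.
  Stage III.1 not carried; the claimant fails its burden.
The analysis ends at Stage III.1; the carrier prevails on this issue.
Per-issue: Issue I → carrier; Issue II → claimant; Issue III → carrier. The claimant must prevail on a majority of issues; overall, the carrier prevails.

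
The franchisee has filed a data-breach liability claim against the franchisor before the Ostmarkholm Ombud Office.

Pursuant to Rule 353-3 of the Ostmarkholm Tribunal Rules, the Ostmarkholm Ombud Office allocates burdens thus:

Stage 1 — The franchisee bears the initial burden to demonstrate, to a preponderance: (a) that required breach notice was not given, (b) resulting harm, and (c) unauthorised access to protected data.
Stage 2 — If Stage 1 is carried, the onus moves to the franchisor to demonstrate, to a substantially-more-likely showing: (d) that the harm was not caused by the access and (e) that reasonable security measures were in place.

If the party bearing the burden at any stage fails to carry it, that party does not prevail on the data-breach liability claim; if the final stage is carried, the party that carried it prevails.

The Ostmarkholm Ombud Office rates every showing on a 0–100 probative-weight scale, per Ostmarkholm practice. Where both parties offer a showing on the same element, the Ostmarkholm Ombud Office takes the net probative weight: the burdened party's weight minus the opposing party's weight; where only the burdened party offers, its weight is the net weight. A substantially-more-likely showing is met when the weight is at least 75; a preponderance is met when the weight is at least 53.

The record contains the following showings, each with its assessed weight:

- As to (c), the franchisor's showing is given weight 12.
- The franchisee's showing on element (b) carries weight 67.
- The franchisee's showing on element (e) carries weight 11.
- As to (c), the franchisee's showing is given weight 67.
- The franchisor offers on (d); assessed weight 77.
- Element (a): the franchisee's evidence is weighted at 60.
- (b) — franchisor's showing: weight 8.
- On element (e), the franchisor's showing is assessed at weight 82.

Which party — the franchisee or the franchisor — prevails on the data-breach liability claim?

franchisee

At Stage 1 the franchisee must meet a preponderance (weight is at least 53): on (a) the weight is 60, ≥ 53, so (a) meets the standard; on (b) the weight is 67 less the opposing 8 gives net 59, which does reach 53, so (b) meets the standard; on (c) the weight is 67 less the opposing 12 gives net 55, ≥ 53, so (c) meets the standard.
  All elements met. The burden passes to the franchisor.
At Stage 2 the franchisor must meet a substantially-more-likely showing (weight is at least 75): on (d) the weight is 77, which does reach 75, so (d) meets the standard; on (e) the weight is 82 less the opposing 11 gives net 71, < 75, so (e) does not meet the standard.
  Not every element is met, so the franchisor fails to carry Stage 2.
The analysis ends at Stage 2; the franchisee prevails.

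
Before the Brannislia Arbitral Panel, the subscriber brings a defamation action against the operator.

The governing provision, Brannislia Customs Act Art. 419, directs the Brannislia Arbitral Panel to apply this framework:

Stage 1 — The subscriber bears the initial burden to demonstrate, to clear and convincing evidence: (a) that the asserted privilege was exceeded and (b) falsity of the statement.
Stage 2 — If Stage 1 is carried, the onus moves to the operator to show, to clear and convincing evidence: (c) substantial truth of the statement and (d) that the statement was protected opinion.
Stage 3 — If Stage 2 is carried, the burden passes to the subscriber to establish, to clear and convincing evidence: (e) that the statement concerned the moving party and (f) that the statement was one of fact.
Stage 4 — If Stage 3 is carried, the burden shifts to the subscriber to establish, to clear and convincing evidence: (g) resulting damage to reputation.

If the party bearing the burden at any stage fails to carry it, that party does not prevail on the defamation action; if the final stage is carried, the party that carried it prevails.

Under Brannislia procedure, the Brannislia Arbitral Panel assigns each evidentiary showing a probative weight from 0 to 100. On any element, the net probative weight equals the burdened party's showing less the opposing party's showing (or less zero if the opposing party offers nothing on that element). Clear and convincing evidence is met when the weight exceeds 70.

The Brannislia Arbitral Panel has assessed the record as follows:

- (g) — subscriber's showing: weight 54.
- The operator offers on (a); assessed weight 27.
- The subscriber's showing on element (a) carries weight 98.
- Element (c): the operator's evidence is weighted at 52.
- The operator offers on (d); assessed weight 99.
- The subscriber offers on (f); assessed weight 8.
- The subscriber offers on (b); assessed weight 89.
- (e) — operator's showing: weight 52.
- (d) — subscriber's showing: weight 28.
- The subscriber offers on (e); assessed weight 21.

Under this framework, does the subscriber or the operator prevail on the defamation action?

Stage 1 (subscriber, clear and convincing evidence, weight exceeds 70): (a) net 98−27=71 > 70 — meets; (b) 89 > 70 — meets.
  Stage 1 carried; the burden shifts to the operator.
Stage 2 (operator, clear and convincing evidence, weight exceeds 70): (c) 52 ≤ 70 — fails; (d) net 99−28=71 > 70 — meets.
  The operator does not carry Stage 2.
The analysis ends at Stage 2; the subscriber prevails.

subscriber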